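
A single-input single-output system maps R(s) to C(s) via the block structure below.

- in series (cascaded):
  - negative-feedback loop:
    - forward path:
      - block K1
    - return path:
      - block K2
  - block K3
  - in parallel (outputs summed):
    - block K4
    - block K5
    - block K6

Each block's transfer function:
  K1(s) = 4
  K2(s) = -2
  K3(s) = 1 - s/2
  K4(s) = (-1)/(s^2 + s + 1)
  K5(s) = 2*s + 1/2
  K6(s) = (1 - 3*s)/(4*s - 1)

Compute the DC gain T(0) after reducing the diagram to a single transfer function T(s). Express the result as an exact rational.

The answer is 6/7.

Reasoning:
1. feedback reduction of K1, K2 = (-4)/7
2. reduce the parallel group K4, K5, K6 = (16*s^4 + 10*s^3 + 11*s^2 - 13*s + 3)/(8*s^3 + 6*s^2 + 6*s - 2)
3. combine [K1/(1+K1*K2)], K3, (K4+K5+K6) in series = (16*s^5 - 22*s^4 - 9*s^3 - 35*s^2 + 29*s - 6)/(28*s^3 + 21*s^2 + 21*s - 7)
DC gain: substitute s = 0 into T(s) from step 3: T(0) = -6/(-7) = 6/7.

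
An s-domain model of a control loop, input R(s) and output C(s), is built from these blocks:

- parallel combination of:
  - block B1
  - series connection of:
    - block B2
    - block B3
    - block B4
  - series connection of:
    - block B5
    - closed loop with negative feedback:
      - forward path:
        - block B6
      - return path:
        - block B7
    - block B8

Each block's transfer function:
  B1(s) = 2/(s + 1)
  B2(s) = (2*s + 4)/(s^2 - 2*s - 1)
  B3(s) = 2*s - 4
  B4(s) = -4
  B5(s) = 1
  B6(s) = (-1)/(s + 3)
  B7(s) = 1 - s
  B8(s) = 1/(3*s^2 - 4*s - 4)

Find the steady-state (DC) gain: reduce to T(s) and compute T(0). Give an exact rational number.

(1) multiply B2, B3, B4 (series); result (64 - 16*s^2)/(s^2 - 2*s - 1)
(2) apply the feedback formula to B6, B7; result (-1)/(2*s + 2)
(3) reduce the series chain B5, [B6/(1+B6*B7)], B8; result (-1)/(6*s^3 - 2*s^2 - 16*s - 8)
(4) sum the parallel branches B1, (B2*B3*B4), (B5*[B6/(1+B6*B7)]*B8); result (-96*s^5 + 44*s^4 + 600*s^3 + 3*s^2 - 974*s - 495)/(6*s^5 - 14*s^4 - 18*s^3 + 26*s^2 + 32*s + 8)
That last expression is T(s); at s = 0 only the constant terms survive, so T(0) = -495/8.

Final answer: -495/8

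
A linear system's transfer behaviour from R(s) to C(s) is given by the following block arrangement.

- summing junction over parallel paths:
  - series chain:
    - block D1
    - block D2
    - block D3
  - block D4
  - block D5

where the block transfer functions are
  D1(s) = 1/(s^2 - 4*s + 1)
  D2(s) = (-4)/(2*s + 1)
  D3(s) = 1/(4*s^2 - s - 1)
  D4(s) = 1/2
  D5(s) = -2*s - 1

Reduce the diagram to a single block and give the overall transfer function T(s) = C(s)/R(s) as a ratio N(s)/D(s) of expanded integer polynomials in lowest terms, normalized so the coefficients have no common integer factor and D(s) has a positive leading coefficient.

First reduce the diagram to T(s).

1. cascade D1, D2, D3; result (-4)/(8*s^5 - 30*s^4 - 3*s^3 + 13*s^2 + s - 1)
2. reduce the parallel group (D1*D2*D3), D4, D5: this yields T(s), and no further normalization is needed

Answer: (-32*s^6 + 112*s^5 + 42*s^4 - 49*s^3 - 17*s^2 + 3*s - 7)/(16*s^5 - 60*s^4 - 6*s^3 + 26*s^2 + 2*s - 2)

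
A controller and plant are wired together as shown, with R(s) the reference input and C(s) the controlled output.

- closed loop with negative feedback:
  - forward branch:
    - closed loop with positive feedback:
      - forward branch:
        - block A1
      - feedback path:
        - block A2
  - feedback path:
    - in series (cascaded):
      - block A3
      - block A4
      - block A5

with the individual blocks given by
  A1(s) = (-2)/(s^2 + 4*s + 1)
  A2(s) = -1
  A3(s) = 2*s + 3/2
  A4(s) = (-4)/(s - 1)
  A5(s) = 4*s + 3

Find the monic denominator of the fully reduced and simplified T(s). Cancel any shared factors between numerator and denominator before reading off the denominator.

The answer is s^3 + 67*s^2 + 91*s + 37.

Reasoning:
Step 1: collapse the loop (A1 forward, A2 return); result (-2)/(s^2 + 4*s - 1)
Step 2: series reduction of A3, A4, A5; result (-32*s^2 - 48*s - 18)/(s - 1)
Step 3: apply the feedback formula to [A1/(1-A1*A2)], (A3*A4*A5); result (2 - 2*s)/(s^3 + 67*s^2 + 91*s + 37)
No further cancellation is possible in the step-3 result, so that is T(s). Its denominator is already monic.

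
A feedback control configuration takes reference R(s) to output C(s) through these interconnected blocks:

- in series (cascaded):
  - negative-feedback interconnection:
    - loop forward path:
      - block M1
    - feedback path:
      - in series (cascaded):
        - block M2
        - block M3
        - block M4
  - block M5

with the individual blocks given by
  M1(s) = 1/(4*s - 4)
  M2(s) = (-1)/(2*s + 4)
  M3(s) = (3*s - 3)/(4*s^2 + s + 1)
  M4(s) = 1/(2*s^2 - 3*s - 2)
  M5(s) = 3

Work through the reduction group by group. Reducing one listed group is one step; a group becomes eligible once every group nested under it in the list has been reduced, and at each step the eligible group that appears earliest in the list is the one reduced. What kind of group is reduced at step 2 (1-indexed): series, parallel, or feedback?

Step 1. multiply M2, M3, M4 (series)
Step 2. reduce the feedback loop with forward M1 and return (M2*M3*M4)
Step 3. series reduction of [M1/(1+M1*(M2*M3*M4))], M5
At step 2 the group reduced is feedback.

Final answer: feedback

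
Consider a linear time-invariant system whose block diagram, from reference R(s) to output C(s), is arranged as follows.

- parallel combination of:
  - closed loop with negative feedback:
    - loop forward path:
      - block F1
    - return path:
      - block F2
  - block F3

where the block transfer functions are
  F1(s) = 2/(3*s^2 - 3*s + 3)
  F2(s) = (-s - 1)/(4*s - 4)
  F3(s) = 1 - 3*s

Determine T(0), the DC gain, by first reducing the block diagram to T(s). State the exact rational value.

First reduce the diagram to T(s).

Step 1: apply the feedback formula to F1, F2 = (4*s - 4)/(6*s^3 - 12*s^2 + 11*s - 7)
Step 2: parallel reduction of [F1/(1+F1*F2)], F3 = (-18*s^4 + 42*s^3 - 45*s^2 + 36*s - 11)/(6*s^3 - 12*s^2 + 11*s - 7)
Step 2 gives the overall T(s). Then T(0) = -11/(-7) = 11/7.

Answer: 11/7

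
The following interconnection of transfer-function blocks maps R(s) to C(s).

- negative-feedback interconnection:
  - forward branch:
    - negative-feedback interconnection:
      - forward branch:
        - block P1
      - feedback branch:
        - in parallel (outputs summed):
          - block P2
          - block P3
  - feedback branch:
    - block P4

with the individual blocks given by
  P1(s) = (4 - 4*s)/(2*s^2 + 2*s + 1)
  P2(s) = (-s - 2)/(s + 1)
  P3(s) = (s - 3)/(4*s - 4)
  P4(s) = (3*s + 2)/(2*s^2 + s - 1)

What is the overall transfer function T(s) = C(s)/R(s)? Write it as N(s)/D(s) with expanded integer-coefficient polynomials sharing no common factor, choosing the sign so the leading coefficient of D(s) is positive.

(1) parallel reduction of P2, P3 gives (-3*s^2 - 6*s + 5)/(4*s^2 - 4)
(2) reduce the feedback loop with forward P1 and return (P2+P3) gives (4 - 4*s^2)/(2*s^3 + 7*s^2 + 9*s - 4)
(3) reduce the feedback loop with forward [P1/(1+P1*(P2+P3))] and return P4 - this is the overall T(s), already in the required normalized form

Answer: (-8*s^3 + 4*s^2 + 8*s - 4)/(4*s^4 + 12*s^3 - s^2 - 13*s + 12)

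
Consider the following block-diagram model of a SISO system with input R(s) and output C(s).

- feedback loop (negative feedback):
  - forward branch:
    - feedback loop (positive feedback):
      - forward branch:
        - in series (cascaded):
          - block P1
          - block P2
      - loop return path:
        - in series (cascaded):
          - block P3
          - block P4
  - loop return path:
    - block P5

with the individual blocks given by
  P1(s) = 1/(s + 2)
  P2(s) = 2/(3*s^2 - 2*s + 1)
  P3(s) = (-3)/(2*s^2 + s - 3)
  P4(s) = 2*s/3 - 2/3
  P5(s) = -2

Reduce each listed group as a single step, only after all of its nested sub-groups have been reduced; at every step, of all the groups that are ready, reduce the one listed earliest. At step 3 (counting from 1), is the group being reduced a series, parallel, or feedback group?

Step 1: combine P1, P2 in series
Step 2: series reduction of P3, P4
Step 3: close the feedback loop around (P1*P2), (P3*P4)
Step 4: apply the feedback formula to [(P1*P2)/(1-(P1*P2)*(P3*P4))], P5
So the answer for step 3 is feedback.

Hence the answer: feedback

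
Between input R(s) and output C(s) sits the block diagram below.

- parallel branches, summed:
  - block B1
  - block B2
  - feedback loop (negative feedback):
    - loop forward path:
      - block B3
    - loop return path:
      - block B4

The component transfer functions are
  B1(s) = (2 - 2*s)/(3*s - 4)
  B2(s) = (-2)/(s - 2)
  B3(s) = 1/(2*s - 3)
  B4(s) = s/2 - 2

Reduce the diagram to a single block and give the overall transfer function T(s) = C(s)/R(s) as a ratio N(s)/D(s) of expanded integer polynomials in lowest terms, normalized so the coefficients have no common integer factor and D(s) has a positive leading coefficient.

(1) reduce the feedback loop with forward B3 and return B4 gives 2/(5*s - 10)
(2) reduce the parallel group B1, B2, [B3/(1+B3*B4)], giving the overall T(s)

Final answer: (-10*s^2 + 6*s + 12)/(15*s^2 - 50*s + 40)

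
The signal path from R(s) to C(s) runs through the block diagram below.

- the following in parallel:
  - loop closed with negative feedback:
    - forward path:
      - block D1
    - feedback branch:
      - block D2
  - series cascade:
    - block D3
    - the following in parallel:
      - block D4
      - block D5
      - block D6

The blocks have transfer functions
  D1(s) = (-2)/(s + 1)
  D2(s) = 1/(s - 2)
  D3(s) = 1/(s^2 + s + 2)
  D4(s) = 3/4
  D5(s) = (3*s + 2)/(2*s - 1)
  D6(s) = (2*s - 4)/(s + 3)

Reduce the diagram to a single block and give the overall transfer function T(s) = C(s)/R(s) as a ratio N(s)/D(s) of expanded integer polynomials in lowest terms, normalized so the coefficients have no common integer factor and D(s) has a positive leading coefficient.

The answer is (-16*s^5 + 10*s^4 + 49*s^3 - 84*s^2 + 53*s - 220)/(8*s^6 + 20*s^5 - 36*s^4 - 108*s^3 - 148*s^2 - 88*s + 96).

Reasoning:
Step 1. close the feedback loop around D1, D2: (4 - 2*s)/(s^2 - s - 4)
Step 2. add D4, D5, D6 (parallel): (34*s^2 + 19*s + 31)/(8*s^2 + 20*s - 12)
Step 3. multiply D3, (D4+D5+D6) (series): (34*s^2 + 19*s + 31)/(8*s^4 + 28*s^3 + 24*s^2 + 28*s - 24)
Step 4. add [D1/(1+D1*D2)], (D3*(D4+D5+D6)) (parallel); the result is T(s) itself (integer coefficients, no common factor, positive leading denominator coefficient)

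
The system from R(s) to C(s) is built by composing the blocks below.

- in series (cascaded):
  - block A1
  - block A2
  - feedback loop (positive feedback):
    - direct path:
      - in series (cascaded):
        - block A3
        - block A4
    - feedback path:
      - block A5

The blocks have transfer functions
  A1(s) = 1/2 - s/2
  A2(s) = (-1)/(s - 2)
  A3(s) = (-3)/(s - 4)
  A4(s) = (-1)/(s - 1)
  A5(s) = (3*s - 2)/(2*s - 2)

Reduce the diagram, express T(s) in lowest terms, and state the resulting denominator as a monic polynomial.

Step 1: reduce the series chain A3, A4; result 3/(s^2 - 5*s + 4)
Step 2: collapse the loop ((A3*A4) forward, A5 return); result (6*s - 6)/(2*s^3 - 12*s^2 + 9*s - 2)
Step 3: series reduction of A1, A2, [(A3*A4)/(1-(A3*A4)*A5)]; result (3*s^2 - 6*s + 3)/(2*s^4 - 16*s^3 + 33*s^2 - 20*s + 4)
The result of step 3 is T(s) in lowest terms. Its denominator has leading coefficient 2; dividing the denominator through by 2 makes it monic.

Final answer: s^4 - 8*s^3 + 33*s^2/2 - 10*s + 2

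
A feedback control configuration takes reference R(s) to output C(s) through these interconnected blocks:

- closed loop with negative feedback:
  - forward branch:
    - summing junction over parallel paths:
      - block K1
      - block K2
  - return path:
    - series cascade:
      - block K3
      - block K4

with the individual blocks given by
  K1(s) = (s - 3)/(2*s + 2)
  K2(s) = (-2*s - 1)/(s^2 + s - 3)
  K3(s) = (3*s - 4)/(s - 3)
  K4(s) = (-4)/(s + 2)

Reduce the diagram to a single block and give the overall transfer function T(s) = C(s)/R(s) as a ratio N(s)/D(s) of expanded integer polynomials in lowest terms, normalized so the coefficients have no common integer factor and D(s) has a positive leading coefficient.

First reduce the diagram to T(s).

Step 1: add K1, K2 (parallel); result (s^3 - 6*s^2 - 12*s + 7)/(2*s^3 + 4*s^2 - 4*s - 6)
Step 2: reduce the series chain K3, K4; result (16 - 12*s)/(s^2 - s - 6)
Step 3: feedback reduction of (K1+K2), (K3*K4); the result is T(s) itself (integer coefficients, no common factor, positive leading denominator coefficient)

Answer: (s^5 - 7*s^4 - 12*s^3 + 55*s^2 + 65*s - 42)/(2*s^5 - 10*s^4 + 68*s^3 + 22*s^2 - 246*s + 148)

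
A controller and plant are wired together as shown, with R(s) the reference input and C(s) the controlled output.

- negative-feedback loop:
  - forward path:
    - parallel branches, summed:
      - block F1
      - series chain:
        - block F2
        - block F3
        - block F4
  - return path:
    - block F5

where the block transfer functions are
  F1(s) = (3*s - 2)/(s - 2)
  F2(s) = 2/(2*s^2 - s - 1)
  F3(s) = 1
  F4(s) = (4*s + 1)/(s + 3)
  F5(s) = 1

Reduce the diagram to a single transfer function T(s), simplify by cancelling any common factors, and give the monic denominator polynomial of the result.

[1] reduce the series chain F2, F3, F4: (8*s + 2)/(2*s^3 + 5*s^2 - 4*s - 3)
[2] reduce the parallel group F1, (F2*F3*F4): (6*s^4 + 11*s^3 - 14*s^2 - 15*s + 2)/(2*s^4 + s^3 - 14*s^2 + 5*s + 6)
[3] collapse the loop ((F1+(F2*F3*F4)) forward, F5 return): (6*s^4 + 11*s^3 - 14*s^2 - 15*s + 2)/(8*s^4 + 12*s^3 - 28*s^2 - 10*s + 8)
T(s) is the step-3 result (common factors already cancelled). Leading coefficient of the denominator: 8. Divide through by 8 for the monic polynomial.

Therefore the answer is s^4 + 3*s^3/2 - 7*s^2/2 - 5*s/4 + 1.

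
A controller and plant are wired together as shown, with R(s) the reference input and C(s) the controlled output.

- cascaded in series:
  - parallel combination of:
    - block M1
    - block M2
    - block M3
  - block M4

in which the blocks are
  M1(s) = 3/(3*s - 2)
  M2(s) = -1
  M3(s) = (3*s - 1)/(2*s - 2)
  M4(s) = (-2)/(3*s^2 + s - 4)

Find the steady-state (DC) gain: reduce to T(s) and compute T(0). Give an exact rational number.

First reduce the diagram to T(s).

(1) reduce the parallel group M1, M2, M3; result (3*s^2 + 7*s - 8)/(6*s^2 - 10*s + 4)
(2) multiply (M1+M2+M3), M4 (series); result (-3*s^2 - 7*s + 8)/(9*s^4 - 12*s^3 - 11*s^2 + 22*s - 8)
Evaluating the step-2 result (the overall T(s)) at s = 0 gives T(0) = 8/(-8) = -1.

Answer: -1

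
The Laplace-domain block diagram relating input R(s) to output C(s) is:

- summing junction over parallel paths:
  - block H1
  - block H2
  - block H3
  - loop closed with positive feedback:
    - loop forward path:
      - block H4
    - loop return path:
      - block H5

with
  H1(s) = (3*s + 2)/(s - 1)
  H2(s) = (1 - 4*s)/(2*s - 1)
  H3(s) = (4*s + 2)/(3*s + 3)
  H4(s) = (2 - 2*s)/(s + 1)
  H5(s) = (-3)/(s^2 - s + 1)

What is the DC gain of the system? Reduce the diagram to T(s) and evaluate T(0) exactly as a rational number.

Step 1. collapse the loop (H4 forward, H5 return), giving (-2*s^3 + 4*s^2 - 4*s + 2)/(s^3 - 6*s + 7)
Step 2. combine H1, H2, H3, [H4/(1-H4*H5)] in parallel, giving (2*s^6 + 46*s^5 - 101*s^4 - 11*s^3 + 100*s^2 + 67*s - 43)/(6*s^6 - 3*s^5 - 42*s^4 + 63*s^3 + 15*s^2 - 60*s + 21)
DC gain: substitute s = 0 into T(s) from step 2: T(0) = -43/21.

Answer: -43/21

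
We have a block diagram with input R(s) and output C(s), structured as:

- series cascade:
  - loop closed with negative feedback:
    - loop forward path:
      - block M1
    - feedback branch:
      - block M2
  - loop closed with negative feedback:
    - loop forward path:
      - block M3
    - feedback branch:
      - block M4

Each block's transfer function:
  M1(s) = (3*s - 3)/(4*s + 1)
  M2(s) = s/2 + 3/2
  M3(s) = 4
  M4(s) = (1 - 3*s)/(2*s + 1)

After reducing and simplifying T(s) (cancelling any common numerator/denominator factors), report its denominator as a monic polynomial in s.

First reduce the diagram to T(s).

Step 1: reduce the feedback loop with forward M1 and return M2: (6*s - 6)/(3*s^2 + 14*s - 7)
Step 2: close the feedback loop around M3, M4: (-8*s - 4)/(10*s - 5)
Step 3: series reduction of [M1/(1+M1*M2)], [M3/(1+M3*M4)]: (-48*s^2 + 24*s + 24)/(30*s^3 + 125*s^2 - 140*s + 35)
The result of step 3 is T(s) in lowest terms. Its denominator has leading coefficient 30; dividing the denominator through by 30 makes it monic.

Answer: s^3 + 25*s^2/6 - 14*s/3 + 7/6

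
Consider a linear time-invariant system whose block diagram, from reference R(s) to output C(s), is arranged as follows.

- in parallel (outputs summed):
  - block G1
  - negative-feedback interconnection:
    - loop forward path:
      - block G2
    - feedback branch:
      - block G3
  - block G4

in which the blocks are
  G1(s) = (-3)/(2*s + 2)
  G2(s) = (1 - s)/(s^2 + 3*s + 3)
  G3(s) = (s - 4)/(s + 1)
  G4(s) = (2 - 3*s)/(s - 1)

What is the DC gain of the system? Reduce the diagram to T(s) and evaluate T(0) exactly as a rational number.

Step 1: close the feedback loop around G2, G3; result (1 - s^2)/(s^3 + 3*s^2 + 11*s - 1)
Step 2: sum the parallel branches G1, [G2/(1+G2*G3)], G4; result (-6*s^5 - 25*s^4 - 74*s^3 - 24*s^2 + 82*s - 9)/(2*s^5 + 6*s^4 + 20*s^3 - 8*s^2 - 22*s + 2)
Evaluating the step-2 result (the overall T(s)) at s = 0 gives T(0) = -9/2.

Answer: -9/2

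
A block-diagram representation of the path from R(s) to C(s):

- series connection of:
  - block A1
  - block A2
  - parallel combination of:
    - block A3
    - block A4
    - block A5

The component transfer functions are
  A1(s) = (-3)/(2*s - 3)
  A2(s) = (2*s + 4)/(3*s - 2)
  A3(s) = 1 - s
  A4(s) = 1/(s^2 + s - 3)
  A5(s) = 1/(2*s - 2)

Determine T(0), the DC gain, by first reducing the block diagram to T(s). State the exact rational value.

[1] sum the parallel branches A3, A4, A5 -> (-2*s^4 + 2*s^3 + 9*s^2 - 11*s + 1)/(2*s^3 - 8*s + 6)
[2] combine A1, A2, (A3+A4+A5) in series -> (6*s^5 + 6*s^4 - 39*s^3 - 21*s^2 + 63*s - 6)/(6*s^5 - 13*s^4 - 18*s^3 + 70*s^2 - 63*s + 18)
That last expression is T(s); at s = 0 only the constant terms survive, so T(0) = -6/18 = -1/3.

Hence the answer: -1/3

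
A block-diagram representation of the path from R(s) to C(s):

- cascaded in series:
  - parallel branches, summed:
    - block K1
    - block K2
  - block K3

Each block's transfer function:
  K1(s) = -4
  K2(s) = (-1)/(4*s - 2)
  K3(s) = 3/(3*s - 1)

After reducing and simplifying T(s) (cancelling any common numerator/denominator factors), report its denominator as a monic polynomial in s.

1. add K1, K2 (parallel): (7 - 16*s)/(4*s - 2)
2. combine (K1+K2), K3 in series: (21 - 48*s)/(12*s^2 - 10*s + 2)
Step 2 gives the fully reduced T(s), with no common factor left to cancel. The denominator's leading coefficient is 12, so divide each of its coefficients by 12 to get the monic form.

Hence the answer: s^2 - 5*s/6 + 1/6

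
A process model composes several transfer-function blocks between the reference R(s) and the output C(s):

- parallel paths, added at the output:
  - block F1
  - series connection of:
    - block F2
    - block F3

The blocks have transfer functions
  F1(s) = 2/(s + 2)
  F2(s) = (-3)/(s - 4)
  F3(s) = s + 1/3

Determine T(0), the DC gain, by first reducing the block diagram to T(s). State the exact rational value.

Answer: 5/4

Working:
Step 1: reduce the series chain F2, F3, giving (-3*s - 1)/(s - 4)
Step 2: add F1, (F2*F3) (parallel), giving (-3*s^2 - 5*s - 10)/(s^2 - 2*s - 8)
Evaluating the step-2 result (the overall T(s)) at s = 0 gives T(0) = -10/(-8) = 5/4.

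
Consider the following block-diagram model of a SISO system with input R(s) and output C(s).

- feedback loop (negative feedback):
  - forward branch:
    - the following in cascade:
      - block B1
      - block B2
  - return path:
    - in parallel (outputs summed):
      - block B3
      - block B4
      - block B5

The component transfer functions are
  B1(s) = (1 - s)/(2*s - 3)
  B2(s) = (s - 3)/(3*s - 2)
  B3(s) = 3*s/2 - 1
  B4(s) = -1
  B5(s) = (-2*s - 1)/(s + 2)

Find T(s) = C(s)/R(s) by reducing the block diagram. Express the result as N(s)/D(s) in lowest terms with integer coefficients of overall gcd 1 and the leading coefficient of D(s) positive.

1. multiply B1, B2 (series) gives (-s^2 + 4*s - 3)/(6*s^2 - 13*s + 6)
2. sum the parallel branches B3, B4, B5 gives (3*s^2 - 2*s - 10)/(2*s + 4)
3. collapse the loop ((B1*B2) forward, (B3+B4+B5) return), which is the overall transfer function T(s) = C(s)/R(s) in lowest terms

Hence the answer: (2*s^3 - 4*s^2 - 10*s + 12)/(3*s^4 - 26*s^3 + 9*s^2 + 74*s - 54)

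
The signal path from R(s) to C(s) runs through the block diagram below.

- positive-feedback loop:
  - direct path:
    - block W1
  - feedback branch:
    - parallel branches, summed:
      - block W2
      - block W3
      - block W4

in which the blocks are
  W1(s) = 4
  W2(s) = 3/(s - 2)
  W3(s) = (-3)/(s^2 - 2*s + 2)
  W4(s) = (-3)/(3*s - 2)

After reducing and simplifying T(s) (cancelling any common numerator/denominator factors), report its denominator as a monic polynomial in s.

The answer is s^4 - 38*s^3/3 + 110*s^2/3 - 56*s + 56/3.

Reasoning:
Step 1. add W2, W3, W4 (parallel) = (6*s^3 - 21*s^2 + 36*s - 12)/(3*s^4 - 14*s^3 + 26*s^2 - 24*s + 8)
Step 2. feedback reduction of W1, (W2+W3+W4) = (12*s^4 - 56*s^3 + 104*s^2 - 96*s + 32)/(3*s^4 - 38*s^3 + 110*s^2 - 168*s + 56)
The result of step 2 is T(s) in lowest terms. Its denominator has leading coefficient 3; dividing the denominator through by 3 makes it monic.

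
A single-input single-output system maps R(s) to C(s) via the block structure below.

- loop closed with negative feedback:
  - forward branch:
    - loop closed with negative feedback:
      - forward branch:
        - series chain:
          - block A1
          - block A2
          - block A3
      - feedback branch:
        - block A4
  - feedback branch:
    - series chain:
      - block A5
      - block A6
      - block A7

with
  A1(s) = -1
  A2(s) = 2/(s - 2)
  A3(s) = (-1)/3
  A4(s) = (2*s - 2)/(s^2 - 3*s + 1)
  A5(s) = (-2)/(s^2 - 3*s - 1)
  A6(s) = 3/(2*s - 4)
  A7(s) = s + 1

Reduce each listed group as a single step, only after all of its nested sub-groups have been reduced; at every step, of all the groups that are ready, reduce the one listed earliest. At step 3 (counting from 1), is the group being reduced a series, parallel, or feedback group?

Step 1. reduce the series chain A1, A2, A3
Step 2. collapse the loop ((A1*A2*A3) forward, A4 return)
Step 3. cascade A5, A6, A7
Step 4. reduce the feedback loop with forward [(A1*A2*A3)/(1+(A1*A2*A3)*A4)] and return (A5*A6*A7)
At step 3 the group reduced is series.

Answer: series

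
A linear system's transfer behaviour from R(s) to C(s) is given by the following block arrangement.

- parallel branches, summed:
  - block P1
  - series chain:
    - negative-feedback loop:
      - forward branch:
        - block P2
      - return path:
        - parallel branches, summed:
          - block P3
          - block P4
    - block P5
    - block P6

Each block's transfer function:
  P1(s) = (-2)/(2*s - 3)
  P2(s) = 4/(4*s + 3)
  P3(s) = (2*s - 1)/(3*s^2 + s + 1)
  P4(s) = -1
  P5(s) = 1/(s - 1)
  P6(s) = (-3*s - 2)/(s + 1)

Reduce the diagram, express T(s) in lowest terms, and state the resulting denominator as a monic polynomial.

[1] reduce the parallel group P3, P4 = (-3*s^2 + s - 2)/(3*s^2 + s + 1)
[2] apply the feedback formula to P2, (P3+P4) = (12*s^2 + 4*s + 4)/(12*s^3 + s^2 + 11*s - 5)
[3] combine [P2/(1+P2*(P3+P4))], P5, P6 in series = (-36*s^3 - 36*s^2 - 20*s - 8)/(12*s^5 + s^4 - s^3 - 6*s^2 - 11*s + 5)
[4] parallel reduction of P1, ([P2/(1+P2*(P3+P4))]*P5*P6) = (-24*s^5 - 74*s^4 + 38*s^3 + 80*s^2 + 66*s + 14)/(24*s^6 - 34*s^5 - 5*s^4 - 9*s^3 - 4*s^2 + 43*s - 15)
No further cancellation is possible in the step-4 result, so that is T(s). Its denominator becomes monic after dividing by the leading coefficient 24.

Answer: s^6 - 17*s^5/12 - 5*s^4/24 - 3*s^3/8 - s^2/6 + 43*s/24 - 5/8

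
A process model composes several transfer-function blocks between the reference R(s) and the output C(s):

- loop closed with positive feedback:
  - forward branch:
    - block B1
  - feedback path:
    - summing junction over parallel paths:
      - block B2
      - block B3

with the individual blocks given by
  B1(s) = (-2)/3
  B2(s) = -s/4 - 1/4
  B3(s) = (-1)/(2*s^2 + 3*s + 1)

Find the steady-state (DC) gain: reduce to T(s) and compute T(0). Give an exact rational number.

Answer: -4

Working:
Step 1. reduce the parallel group B2, B3 = (-2*s^3 - 5*s^2 - 4*s - 5)/(8*s^2 + 12*s + 4)
Step 2. close the feedback loop around B1, (B2+B3) = (8*s^2 + 12*s + 4)/(2*s^3 - 7*s^2 - 14*s - 1)
DC gain: substitute s = 0 into T(s) from step 2: T(0) = 4/(-1) = -4.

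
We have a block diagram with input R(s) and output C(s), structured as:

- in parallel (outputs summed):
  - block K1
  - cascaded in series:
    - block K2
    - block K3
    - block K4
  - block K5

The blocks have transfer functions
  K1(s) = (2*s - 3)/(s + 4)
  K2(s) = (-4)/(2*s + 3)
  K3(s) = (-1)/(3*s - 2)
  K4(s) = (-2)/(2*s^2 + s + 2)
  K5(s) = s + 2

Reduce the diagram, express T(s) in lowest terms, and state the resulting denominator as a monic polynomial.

(1) multiply K2, K3, K4 (series), giving (-8)/(12*s^4 + 16*s^3 + 5*s^2 + 4*s - 12)
(2) add K1, (K2*K3*K4), K5 (parallel), giving (12*s^6 + 112*s^5 + 193*s^4 + 124*s^3 + 45*s^2 - 84*s - 92)/(12*s^5 + 64*s^4 + 69*s^3 + 24*s^2 + 4*s - 48)
Step 2 gives the fully reduced T(s), with no common factor left to cancel. The denominator's leading coefficient is 12, so divide each of its coefficients by 12 to get the monic form.

Hence the answer: s^5 + 16*s^4/3 + 23*s^3/4 + 2*s^2 + s/3 - 4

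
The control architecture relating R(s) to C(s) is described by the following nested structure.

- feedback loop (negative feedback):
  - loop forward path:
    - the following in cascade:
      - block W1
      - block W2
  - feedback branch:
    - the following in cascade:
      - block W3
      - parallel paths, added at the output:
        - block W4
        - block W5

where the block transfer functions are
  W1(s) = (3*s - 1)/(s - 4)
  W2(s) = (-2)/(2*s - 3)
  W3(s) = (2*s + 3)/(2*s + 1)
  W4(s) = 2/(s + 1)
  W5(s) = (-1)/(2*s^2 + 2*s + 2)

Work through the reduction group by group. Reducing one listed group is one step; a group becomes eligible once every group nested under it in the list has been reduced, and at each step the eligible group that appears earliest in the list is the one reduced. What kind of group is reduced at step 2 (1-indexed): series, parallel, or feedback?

[1] combine W1, W2 in series
[2] sum the parallel branches W4, W5
[3] series reduction of W3, (W4+W5)
[4] close the feedback loop around (W1*W2), (W3*(W4+W5))
At step 2 the group reduced is parallel.

Answer: parallel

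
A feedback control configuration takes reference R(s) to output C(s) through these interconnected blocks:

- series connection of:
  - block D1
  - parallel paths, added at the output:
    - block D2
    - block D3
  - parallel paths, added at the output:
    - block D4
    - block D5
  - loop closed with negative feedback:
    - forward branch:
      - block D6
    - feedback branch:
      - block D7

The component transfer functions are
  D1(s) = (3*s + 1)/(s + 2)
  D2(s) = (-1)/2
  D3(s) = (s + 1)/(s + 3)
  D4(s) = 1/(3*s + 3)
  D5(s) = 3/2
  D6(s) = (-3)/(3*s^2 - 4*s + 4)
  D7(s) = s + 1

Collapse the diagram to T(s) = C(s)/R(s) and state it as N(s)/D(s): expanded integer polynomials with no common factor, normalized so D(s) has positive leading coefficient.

Step 1. sum the parallel branches D2, D3: (s - 1)/(2*s + 6)
Step 2. combine D4, D5 in parallel: (9*s + 11)/(6*s + 6)
Step 3. feedback reduction of D6, D7: (-3)/(3*s^2 - 7*s + 1)
Step 4. reduce the series chain D1, (D2+D3), (D4+D5), [D6/(1+D6*D7)]; the result is T(s) itself (integer coefficients, no common factor, positive leading denominator coefficient)

Therefore the answer is (-27*s^3 - 15*s^2 + 31*s + 11)/(12*s^5 + 44*s^4 - 32*s^3 - 212*s^2 - 124*s + 24).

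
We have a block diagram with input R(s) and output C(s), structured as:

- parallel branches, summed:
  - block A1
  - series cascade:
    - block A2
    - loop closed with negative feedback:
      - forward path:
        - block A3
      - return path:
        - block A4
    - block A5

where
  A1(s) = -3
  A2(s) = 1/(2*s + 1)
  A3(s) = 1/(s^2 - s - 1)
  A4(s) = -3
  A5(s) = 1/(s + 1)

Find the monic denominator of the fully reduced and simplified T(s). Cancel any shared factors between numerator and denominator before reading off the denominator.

(1) reduce the feedback loop with forward A3 and return A4; result 1/(s^2 - s - 4)
(2) reduce the series chain A2, [A3/(1+A3*A4)], A5; result 1/(2*s^4 + s^3 - 10*s^2 - 13*s - 4)
(3) reduce the parallel group A1, (A2*[A3/(1+A3*A4)]*A5); result (-6*s^4 - 3*s^3 + 30*s^2 + 39*s + 13)/(2*s^4 + s^3 - 10*s^2 - 13*s - 4)
The result of step 3 is T(s) in lowest terms. Its denominator has leading coefficient 2; dividing the denominator through by 2 makes it monic.

Answer: s^4 + s^3/2 - 5*s^2 - 13*s/2 - 2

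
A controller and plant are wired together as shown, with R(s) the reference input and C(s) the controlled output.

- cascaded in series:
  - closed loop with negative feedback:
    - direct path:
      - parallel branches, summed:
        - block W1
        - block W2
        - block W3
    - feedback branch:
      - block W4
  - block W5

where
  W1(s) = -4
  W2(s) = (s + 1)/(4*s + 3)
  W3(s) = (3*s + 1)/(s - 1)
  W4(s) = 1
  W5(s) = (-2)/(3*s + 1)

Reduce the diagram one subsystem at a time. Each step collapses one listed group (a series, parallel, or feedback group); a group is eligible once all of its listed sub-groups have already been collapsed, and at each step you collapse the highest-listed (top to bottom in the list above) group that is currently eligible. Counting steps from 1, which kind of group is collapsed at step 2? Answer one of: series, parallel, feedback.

Reducing step by step:

Step 1. sum the parallel branches W1, W2, W3
Step 2. feedback reduction of (W1+W2+W3), W4
Step 3. reduce the series chain [(W1+W2+W3)/(1+(W1+W2+W3)*W4)], W5
The group at step 2 is a feedback group.

Answer: feedback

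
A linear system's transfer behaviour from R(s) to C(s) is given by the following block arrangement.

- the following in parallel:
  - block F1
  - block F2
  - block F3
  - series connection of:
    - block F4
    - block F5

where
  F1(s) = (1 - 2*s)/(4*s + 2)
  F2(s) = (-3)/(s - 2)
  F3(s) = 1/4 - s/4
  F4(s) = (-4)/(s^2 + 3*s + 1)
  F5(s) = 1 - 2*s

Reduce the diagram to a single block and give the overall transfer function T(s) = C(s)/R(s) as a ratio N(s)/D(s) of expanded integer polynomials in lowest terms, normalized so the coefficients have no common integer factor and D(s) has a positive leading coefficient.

The answer is (-2*s^5 - 5*s^4 + 50*s^3 - 190*s^2 - 85*s + 14)/(8*s^4 + 12*s^3 - 36*s^2 - 36*s - 8).

Reasoning:
Step 1. reduce the series chain F4, F5 gives (8*s - 4)/(s^2 + 3*s + 1)
Step 2. sum the parallel branches F1, F2, F3, (F4*F5) - this is the overall T(s), already in the required normalized form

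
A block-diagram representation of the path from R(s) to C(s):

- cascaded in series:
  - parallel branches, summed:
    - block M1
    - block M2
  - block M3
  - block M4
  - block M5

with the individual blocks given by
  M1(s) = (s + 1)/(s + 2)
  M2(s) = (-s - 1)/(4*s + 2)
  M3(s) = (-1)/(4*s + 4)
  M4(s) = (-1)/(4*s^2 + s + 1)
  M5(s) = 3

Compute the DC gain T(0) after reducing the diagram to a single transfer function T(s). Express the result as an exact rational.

[1] add M1, M2 (parallel) -> (3*s^2 + 3*s)/(4*s^2 + 10*s + 4)
[2] combine (M1+M2), M3, M4, M5 in series -> (9*s)/(64*s^4 + 176*s^3 + 120*s^2 + 56*s + 16)
Evaluating the step-2 result (the overall T(s)) at s = 0 gives T(0) = 0/16 = 0.

Hence the answer: 0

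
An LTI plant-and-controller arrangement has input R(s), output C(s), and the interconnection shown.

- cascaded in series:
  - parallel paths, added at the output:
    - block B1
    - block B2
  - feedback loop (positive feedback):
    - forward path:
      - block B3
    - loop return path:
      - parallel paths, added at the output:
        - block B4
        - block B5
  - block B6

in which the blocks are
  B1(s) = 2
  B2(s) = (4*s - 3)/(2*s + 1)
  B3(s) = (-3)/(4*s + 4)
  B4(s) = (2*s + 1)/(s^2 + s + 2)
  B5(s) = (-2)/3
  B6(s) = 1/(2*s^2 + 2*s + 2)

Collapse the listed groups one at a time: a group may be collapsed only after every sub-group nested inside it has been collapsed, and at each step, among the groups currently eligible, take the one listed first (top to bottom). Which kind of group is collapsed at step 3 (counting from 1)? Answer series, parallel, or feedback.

1. add B1, B2 (parallel)
2. parallel reduction of B4, B5
3. apply the feedback formula to B3, (B4+B5)
4. multiply (B1+B2), [B3/(1-B3*(B4+B5))], B6 (series)
Step 3 collapses a feedback group.

Answer: feedback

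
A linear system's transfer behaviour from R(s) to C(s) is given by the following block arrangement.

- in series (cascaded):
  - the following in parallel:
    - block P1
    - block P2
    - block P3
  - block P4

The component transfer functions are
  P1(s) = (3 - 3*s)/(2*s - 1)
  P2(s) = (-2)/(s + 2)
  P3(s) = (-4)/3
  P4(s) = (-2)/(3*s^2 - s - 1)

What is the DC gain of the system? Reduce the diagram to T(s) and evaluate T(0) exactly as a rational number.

First reduce the diagram to T(s).

Step 1: add P1, P2, P3 (parallel) -> (-17*s^2 - 33*s + 32)/(6*s^2 + 9*s - 6)
Step 2: cascade (P1+P2+P3), P4 -> (34*s^2 + 66*s - 64)/(18*s^4 + 21*s^3 - 33*s^2 - 3*s + 6)
DC gain: substitute s = 0 into T(s) from step 2: T(0) = -64/6 = -32/3.

Answer: -32/3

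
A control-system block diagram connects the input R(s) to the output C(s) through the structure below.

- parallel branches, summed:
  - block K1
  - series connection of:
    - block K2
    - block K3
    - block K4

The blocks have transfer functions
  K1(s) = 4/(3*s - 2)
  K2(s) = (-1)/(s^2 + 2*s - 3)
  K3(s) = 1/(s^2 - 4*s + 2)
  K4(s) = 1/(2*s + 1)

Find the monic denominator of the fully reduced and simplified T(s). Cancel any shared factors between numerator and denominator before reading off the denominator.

[1] reduce the series chain K2, K3, K4: (-1)/(2*s^5 - 3*s^4 - 20*s^3 + 23*s^2 + 4*s - 6)
[2] combine K1, (K2*K3*K4) in parallel: (8*s^5 - 12*s^4 - 80*s^3 + 92*s^2 + 13*s - 22)/(6*s^6 - 13*s^5 - 54*s^4 + 109*s^3 - 34*s^2 - 26*s + 12)
The result of step 2 is T(s) in lowest terms. Its denominator has leading coefficient 6; dividing the denominator through by 6 makes it monic.

Hence the answer: s^6 - 13*s^5/6 - 9*s^4 + 109*s^3/6 - 17*s^2/3 - 13*s/3 + 2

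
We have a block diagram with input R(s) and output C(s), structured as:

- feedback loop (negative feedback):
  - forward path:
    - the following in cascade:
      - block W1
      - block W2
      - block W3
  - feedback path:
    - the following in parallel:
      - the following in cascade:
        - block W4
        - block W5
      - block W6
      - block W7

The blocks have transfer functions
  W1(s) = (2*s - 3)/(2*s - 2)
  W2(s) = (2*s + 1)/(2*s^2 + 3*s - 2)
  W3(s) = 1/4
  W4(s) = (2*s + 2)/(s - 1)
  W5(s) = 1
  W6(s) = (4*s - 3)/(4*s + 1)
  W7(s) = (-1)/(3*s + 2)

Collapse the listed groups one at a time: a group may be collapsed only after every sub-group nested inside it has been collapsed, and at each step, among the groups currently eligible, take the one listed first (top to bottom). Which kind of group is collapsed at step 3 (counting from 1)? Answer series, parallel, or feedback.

[1] reduce the series chain W1, W2, W3
[2] series reduction of W4, W5
[3] combine (W4*W5), W6, W7 in parallel
[4] feedback reduction of (W1*W2*W3), ((W4*W5)+W6+W7)
So the answer for step 3 is parallel.

Answer: parallel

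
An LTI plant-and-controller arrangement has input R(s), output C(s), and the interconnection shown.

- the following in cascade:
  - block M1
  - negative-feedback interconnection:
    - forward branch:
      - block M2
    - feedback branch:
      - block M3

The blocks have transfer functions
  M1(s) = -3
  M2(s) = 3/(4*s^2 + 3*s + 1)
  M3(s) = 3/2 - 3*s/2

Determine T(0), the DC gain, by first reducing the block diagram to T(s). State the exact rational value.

1. feedback reduction of M2, M3 -> 6/(8*s^2 - 3*s + 11)
2. series reduction of M1, [M2/(1+M2*M3)] -> (-18)/(8*s^2 - 3*s + 11)
DC gain: substitute s = 0 into T(s) from step 2: T(0) = -18/11.

Therefore the answer is -18/11.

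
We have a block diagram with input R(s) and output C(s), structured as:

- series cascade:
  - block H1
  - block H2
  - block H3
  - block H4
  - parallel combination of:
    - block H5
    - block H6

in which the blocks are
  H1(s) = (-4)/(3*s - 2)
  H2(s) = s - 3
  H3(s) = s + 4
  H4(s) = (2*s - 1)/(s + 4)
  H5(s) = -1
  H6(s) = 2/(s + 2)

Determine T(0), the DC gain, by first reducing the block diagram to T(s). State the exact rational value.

The answer is 0.

Reasoning:
Step 1. combine H5, H6 in parallel: (-s)/(s + 2)
Step 2. combine H1, H2, H3, H4, (H5+H6) in series: (8*s^3 - 28*s^2 + 12*s)/(3*s^2 + 4*s - 4)
That last expression is T(s); at s = 0 only the constant terms survive, so T(0) = 0/(-4) = 0.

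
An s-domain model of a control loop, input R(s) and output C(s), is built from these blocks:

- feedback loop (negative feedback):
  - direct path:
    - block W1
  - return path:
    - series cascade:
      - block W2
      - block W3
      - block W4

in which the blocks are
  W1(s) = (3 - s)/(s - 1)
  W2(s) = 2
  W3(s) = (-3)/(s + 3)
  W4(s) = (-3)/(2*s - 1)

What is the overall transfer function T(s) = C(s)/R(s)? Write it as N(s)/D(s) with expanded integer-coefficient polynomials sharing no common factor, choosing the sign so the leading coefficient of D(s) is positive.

Step 1: reduce the series chain W2, W3, W4: 18/(2*s^2 + 5*s - 3)
Step 2: apply the feedback formula to W1, (W2*W3*W4), which is the overall transfer function T(s) = C(s)/R(s) in lowest terms

Answer: (-2*s^3 + s^2 + 18*s - 9)/(2*s^3 + 3*s^2 - 26*s + 57)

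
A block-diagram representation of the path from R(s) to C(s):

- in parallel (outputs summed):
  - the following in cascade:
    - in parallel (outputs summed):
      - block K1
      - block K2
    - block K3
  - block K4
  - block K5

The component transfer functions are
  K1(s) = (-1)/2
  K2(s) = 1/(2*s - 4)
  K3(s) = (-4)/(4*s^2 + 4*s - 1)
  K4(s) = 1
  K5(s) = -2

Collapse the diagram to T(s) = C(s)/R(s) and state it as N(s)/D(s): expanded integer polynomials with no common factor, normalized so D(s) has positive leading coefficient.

The answer is (-4*s^3 + 4*s^2 + 11*s - 8)/(4*s^3 - 4*s^2 - 9*s + 2).

Reasoning:
1. parallel reduction of K1, K2; result (3 - s)/(2*s - 4)
2. reduce the series chain (K1+K2), K3; result (2*s - 6)/(4*s^3 - 4*s^2 - 9*s + 2)
3. combine ((K1+K2)*K3), K4, K5 in parallel, giving the overall T(s)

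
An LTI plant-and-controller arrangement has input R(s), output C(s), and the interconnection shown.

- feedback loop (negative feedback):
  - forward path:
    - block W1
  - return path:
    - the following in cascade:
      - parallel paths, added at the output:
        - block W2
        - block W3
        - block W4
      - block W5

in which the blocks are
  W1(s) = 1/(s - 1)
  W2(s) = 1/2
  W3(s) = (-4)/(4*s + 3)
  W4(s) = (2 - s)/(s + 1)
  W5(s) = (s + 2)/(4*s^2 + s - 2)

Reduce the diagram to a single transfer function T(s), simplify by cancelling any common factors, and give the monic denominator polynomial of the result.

Step 1: combine W2, W3, W4 in parallel = (-4*s^2 + 9*s + 7)/(8*s^2 + 14*s + 6)
Step 2: combine (W2+W3+W4), W5 in series = (-4*s^3 + s^2 + 25*s + 14)/(32*s^4 + 64*s^3 + 22*s^2 - 22*s - 12)
Step 3: reduce the feedback loop with forward W1 and return ((W2+W3+W4)*W5) = (32*s^4 + 64*s^3 + 22*s^2 - 22*s - 12)/(32*s^5 + 32*s^4 - 46*s^3 - 43*s^2 + 35*s + 26)
Step 3 gives the fully reduced T(s), with no common factor left to cancel. The denominator's leading coefficient is 32, so divide each of its coefficients by 32 to get the monic form.

Final answer: s^5 + s^4 - 23*s^3/16 - 43*s^2/32 + 35*s/32 + 13/16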